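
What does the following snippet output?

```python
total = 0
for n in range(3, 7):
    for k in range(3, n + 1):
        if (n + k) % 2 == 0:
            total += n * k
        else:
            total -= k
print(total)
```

n=3,k=3: even sum, total = 0+9 = 9
n=4,k=3: odd sum, total = 9-3 = 6
n=4,k=4: even sum, total = 6+16 = 22
n=5,k=3: even sum, total = 22+15 = 37
n=5,k=4: odd sum, total = 37-4 = 33
n=5,k=5: even sum, total = 33+25 = 58
n=6,k=3: odd sum, total = 58-3 = 55
n=6,k=4: even sum, total = 55+24 = 79
n=6,k=5: odd sum, total = 79-5 = 74
n=6,k=6: even sum, total = 74+36 = 110

110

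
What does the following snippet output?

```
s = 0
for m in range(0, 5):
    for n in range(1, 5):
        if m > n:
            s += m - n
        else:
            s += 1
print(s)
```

m=0,n=1: not 0>1, s = 0+1 = 1
m=0,n=2: not 0>2, s = 1+1 = 2
m=0,n=3: not 0>3, s = 2+1 = 3
m=0,n=4: not 0>4, s = 3+1 = 4
m=1,n=1: not 1>1, s = 4+1 = 5
m=1,n=2: not 1>2, s = 5+1 = 6
m=1,n=3: not 1>3, s = 6+1 = 7
m=1,n=4: not 1>4, s = 7+1 = 8
m=2,n=1: 2>1, s = 8+1 = 9
m=2,n=2: not 2>2, s = 9+1 = 10
m=2,n=3: not 2>3, s = 10+1 = 11
m=2,n=4: not 2>4, s = 11+1 = 12
m=3,n=1: 3>1, s = 12+2 = 14
m=3,n=2: 3>2, s = 14+1 = 15
m=3,n=3: not 3>3, s = 15+1 = 16
m=3,n=4: not 3>4, s = 16+1 = 17
m=4,n=1: 4>1, s = 17+3 = 20
m=4,n=2: 4>2, s = 20+2 = 22
m=4,n=3: 4>3, s = 22+1 = 23
m=4,n=4: not 4>4, s = 23+1 = 24

24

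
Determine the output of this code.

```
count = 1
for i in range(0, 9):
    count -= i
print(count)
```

-35

i=0: count = 1-0 = 1
i=1: count = 1-1 = 0
i=2: count = 0-2 = -2
i=3: count = (-2)-3 = -5
i=4: count = (-5)-4 = -9
i=5: count = (-9)-5 = -14
i=6: count = (-14)-6 = -20
i=7: count = (-20)-7 = -27
i=8: count = (-27)-8 = -35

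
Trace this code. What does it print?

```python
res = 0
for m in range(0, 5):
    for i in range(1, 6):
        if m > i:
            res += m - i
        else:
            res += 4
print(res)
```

86

m=0,i=1: not 0>1, res = 0+4 = 4
m=0,i=2: not 0>2, res = 4+4 = 8
m=0,i=3: not 0>3, res = 8+4 = 12
m=0,i=4: not 0>4, res = 12+4 = 16
m=0,i=5: not 0>5, res = 16+4 = 20
m=1,i=1: not 1>1, res = 20+4 = 24
m=1,i=2: not 1>2, res = 24+4 = 28
m=1,i=3: not 1>3, res = 28+4 = 32
m=1,i=4: not 1>4, res = 32+4 = 36
m=1,i=5: not 1>5, res = 36+4 = 40
m=2,i=1: 2>1, res = 40+1 = 41
m=2,i=2: not 2>2, res = 41+4 = 45
m=2,i=3: not 2>3, res = 45+4 = 49
m=2,i=4: not 2>4, res = 49+4 = 53
m=2,i=5: not 2>5, res = 53+4 = 57
m=3,i=1: 3>1, res = 57+2 = 59
m=3,i=2: 3>2, res = 59+1 = 60
m=3,i=3: not 3>3, res = 60+4 = 64
m=3,i=4: not 3>4, res = 64+4 = 68
m=3,i=5: not 3>5, res = 68+4 = 72
m=4,i=1: 4>1, res = 72+3 = 75
m=4,i=2: 4>2, res = 75+2 = 77
m=4,i=3: 4>3, res = 77+1 = 78
m=4,i=4: not 4>4, res = 78+4 = 82
m=4,i=5: not 4>5, res = 82+4 = 86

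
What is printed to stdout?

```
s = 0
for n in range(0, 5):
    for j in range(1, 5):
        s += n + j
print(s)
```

90

n=0,j=1: s = 0+1 = 1
n=0,j=2: s = 1+2 = 3
n=0,j=3: s = 3+3 = 6
n=0,j=4: s = 6+4 = 10
n=1,j=1: s = 10+2 = 12
n=1,j=2: s = 12+3 = 15
n=1,j=3: s = 15+4 = 19
n=1,j=4: s = 19+5 = 24
n=2,j=1: s = 24+3 = 27
n=2,j=2: s = 27+4 = 31
n=2,j=3: s = 31+5 = 36
n=2,j=4: s = 36+6 = 42
n=3,j=1: s = 42+4 = 46
n=3,j=2: s = 46+5 = 51
n=3,j=3: s = 51+6 = 57
n=3,j=4: s = 57+7 = 64
n=4,j=1: s = 64+5 = 69
n=4,j=2: s = 69+6 = 75
n=4,j=3: s = 75+7 = 82
n=4,j=4: s = 82+8 = 90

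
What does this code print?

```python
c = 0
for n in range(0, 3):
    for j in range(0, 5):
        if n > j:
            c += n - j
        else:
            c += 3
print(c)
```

n=0,j=0: not 0>0, c = 0+3 = 3
n=0,j=1: not 0>1, c = 3+3 = 6
n=0,j=2: not 0>2, c = 6+3 = 9
n=0,j=3: not 0>3, c = 9+3 = 12
n=0,j=4: not 0>4, c = 12+3 = 15
n=1,j=0: 1>0, c = 15+1 = 16
n=1,j=1: not 1>1, c = 16+3 = 19
n=1,j=2: not 1>2, c = 19+3 = 22
n=1,j=3: not 1>3, c = 22+3 = 25
n=1,j=4: not 1>4, c = 25+3 = 28
n=2,j=0: 2>0, c = 28+2 = 30
n=2,j=1: 2>1, c = 30+1 = 31
n=2,j=2: not 2>2, c = 31+3 = 34
n=2,j=3: not 2>3, c = 34+3 = 37
n=2,j=4: not 2>4, c = 37+3 = 40

40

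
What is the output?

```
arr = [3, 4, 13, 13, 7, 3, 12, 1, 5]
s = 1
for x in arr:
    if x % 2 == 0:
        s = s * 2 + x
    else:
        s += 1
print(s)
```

38

x=3: not even, s = 1+1 = 2
x=4: even, s = 2*2+4 = 8
x=13: not even, s = 8+1 = 9
x=13: not even, s = 9+1 = 10
x=7: not even, s = 10+1 = 11
x=3: not even, s = 11+1 = 12
x=12: even, s = 12*2+12 = 36
x=1: not even, s = 36+1 = 37
x=5: not even, s = 37+1 = 38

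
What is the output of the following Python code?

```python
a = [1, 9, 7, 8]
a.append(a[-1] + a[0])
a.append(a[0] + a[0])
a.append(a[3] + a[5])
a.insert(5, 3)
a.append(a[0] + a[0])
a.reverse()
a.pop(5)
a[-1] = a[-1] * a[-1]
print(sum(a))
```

43

append a[-1]+a[0] = 8+1 = 9 → [1, 9, 7, 8, 9]
append a[0]+a[0] = 1+1 = 2 → [1, 9, 7, 8, 9, 2]
append a[3]+a[5] = 8+2 = 10 → [1, 9, 7, 8, 9, 2, 10]
insert 3 at 5 → [1, 9, 7, 8, 9, 3, 2, 10]
append a[0]+a[0] = 1+1 = 2 → [1, 9, 7, 8, 9, 3, 2, 10, 2]
reverse → [2, 10, 2, 3, 9, 8, 7, 9, 1]
pop(5) removes 8 → [2, 10, 2, 3, 9, 7, 9, 1]
a[-1] = a[-1]*a[-1] = 1*1 = 1 → [2, 10, 2, 3, 9, 7, 9, 1]
sum = 43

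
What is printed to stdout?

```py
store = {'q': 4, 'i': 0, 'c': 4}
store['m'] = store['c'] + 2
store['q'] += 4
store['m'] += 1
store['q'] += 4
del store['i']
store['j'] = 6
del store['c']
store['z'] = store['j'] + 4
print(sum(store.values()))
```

35

store['m'] = store['c']+2 = 6 → {'q': 4, 'i': 0, 'c': 4, 'm': 6}
store['q'] = 4+4 = 8 → {'q': 8, 'i': 0, 'c': 4, 'm': 6}
store['m'] = 6+1 = 7 → {'q': 8, 'i': 0, 'c': 4, 'm': 7}
store['q'] = 8+4 = 12 → {'q': 12, 'i': 0, 'c': 4, 'm': 7}
del 'i' → {'q': 12, 'c': 4, 'm': 7}
store['j'] = 6 → {'q': 12, 'c': 4, 'm': 7, 'j': 6}
del 'c' → {'q': 12, 'm': 7, 'j': 6}
store['z'] = store['j']+4 = 10 → {'q': 12, 'm': 7, 'j': 6, 'z': 10}
sum of values = 35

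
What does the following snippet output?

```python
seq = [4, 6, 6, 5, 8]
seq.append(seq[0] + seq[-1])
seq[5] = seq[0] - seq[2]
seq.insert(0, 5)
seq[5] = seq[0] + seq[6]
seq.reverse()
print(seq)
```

[-2, 3, 5, 6, 6, 4, 5]

append seq[0]+seq[-1] = 4+8 = 12 → [4, 6, 6, 5, 8, 12]
seq[5] = seq[0]-seq[2] = 4-6 = -2 → [4, 6, 6, 5, 8, -2]
insert 5 at 0 → [5, 4, 6, 6, 5, 8, -2]
seq[5] = seq[0]+seq[6] = 5+(-2) = 3 → [5, 4, 6, 6, 5, 3, -2]
reverse → [-2, 3, 5, 6, 6, 4, 5]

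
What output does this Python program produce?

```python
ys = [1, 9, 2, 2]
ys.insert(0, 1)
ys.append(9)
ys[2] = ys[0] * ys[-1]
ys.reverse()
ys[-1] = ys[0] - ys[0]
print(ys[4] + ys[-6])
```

10

insert 1 at 0 → [1, 1, 9, 2, 2]
append 9 → [1, 1, 9, 2, 2, 9]
ys[2] = ys[0]*ys[-1] = 1*9 = 9 → [1, 1, 9, 2, 2, 9]
reverse → [9, 2, 2, 9, 1, 1]
ys[-1] = ys[0]-ys[0] = 9-9 = 0 → [9, 2, 2, 9, 1, 0]
ys[4]+ys[-6] = 1+9 = 10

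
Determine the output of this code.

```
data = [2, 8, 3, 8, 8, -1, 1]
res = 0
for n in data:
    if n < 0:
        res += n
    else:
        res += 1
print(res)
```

n=2: not <0, res = 0+1 = 1
n=8: not <0, res = 1+1 = 2
n=3: not <0, res = 2+1 = 3
n=8: not <0, res = 3+1 = 4
n=8: not <0, res = 4+1 = 5
n=-1: <0, res = 5+(-1) = 4
n=1: not <0, res = 4+1 = 5

5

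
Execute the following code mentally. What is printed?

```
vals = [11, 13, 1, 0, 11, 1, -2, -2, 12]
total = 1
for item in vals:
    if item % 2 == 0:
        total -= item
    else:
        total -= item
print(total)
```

item=11: not even, total = 1-11 = -10
item=13: not even, total = (-10)-13 = -23
item=1: not even, total = (-23)-1 = -24
item=0: even, total = (-24)-0 = -24
item=11: not even, total = (-24)-11 = -35
item=1: not even, total = (-35)-1 = -36
item=-2: even, total = (-36)-(-2) = -34
item=-2: even, total = (-34)-(-2) = -32
item=12: even, total = (-32)-12 = -44

-44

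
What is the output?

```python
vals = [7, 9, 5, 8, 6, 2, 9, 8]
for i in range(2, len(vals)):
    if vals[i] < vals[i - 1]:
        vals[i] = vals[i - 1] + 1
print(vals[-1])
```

i=2: 5<9, vals[2] = 9+1 = 10 → [7, 9, 10, 8, 6, 2, 9, 8]
i=3: 8<10, vals[3] = 10+1 = 11 → [7, 9, 10, 11, 6, 2, 9, 8]
i=4: 6<11, vals[4] = 11+1 = 12 → [7, 9, 10, 11, 12, 2, 9, 8]
i=5: 2<12, vals[5] = 12+1 = 13 → [7, 9, 10, 11, 12, 13, 9, 8]
i=6: 9<13, vals[6] = 13+1 = 14 → [7, 9, 10, 11, 12, 13, 14, 8]
i=7: 8<14, vals[7] = 14+1 = 15 → [7, 9, 10, 11, 12, 13, 14, 15]

15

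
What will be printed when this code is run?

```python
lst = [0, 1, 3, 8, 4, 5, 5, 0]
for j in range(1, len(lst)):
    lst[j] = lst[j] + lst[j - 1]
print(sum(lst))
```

106

j=1: lst[1] = 1+0 = 1 → [0, 1, 3, 8, 4, 5, 5, 0]
j=2: lst[2] = 3+1 = 4 → [0, 1, 4, 8, 4, 5, 5, 0]
j=3: lst[3] = 8+4 = 12 → [0, 1, 4, 12, 4, 5, 5, 0]
j=4: lst[4] = 4+12 = 16 → [0, 1, 4, 12, 16, 5, 5, 0]
j=5: lst[5] = 5+16 = 21 → [0, 1, 4, 12, 16, 21, 5, 0]
j=6: lst[6] = 5+21 = 26 → [0, 1, 4, 12, 16, 21, 26, 0]
j=7: lst[7] = 0+26 = 26 → [0, 1, 4, 12, 16, 21, 26, 26]
sum = 106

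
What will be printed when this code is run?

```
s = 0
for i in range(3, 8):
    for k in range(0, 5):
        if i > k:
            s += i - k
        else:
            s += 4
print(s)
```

i=3,k=0: 3>0, s = 0+3 = 3
i=3,k=1: 3>1, s = 3+2 = 5
i=3,k=2: 3>2, s = 5+1 = 6
i=3,k=3: not 3>3, s = 6+4 = 10
i=3,k=4: not 3>4, s = 10+4 = 14
i=4,k=0: 4>0, s = 14+4 = 18
i=4,k=1: 4>1, s = 18+3 = 21
i=4,k=2: 4>2, s = 21+2 = 23
i=4,k=3: 4>3, s = 23+1 = 24
i=4,k=4: not 4>4, s = 24+4 = 28
i=5,k=0: 5>0, s = 28+5 = 33
i=5,k=1: 5>1, s = 33+4 = 37
i=5,k=2: 5>2, s = 37+3 = 40
i=5,k=3: 5>3, s = 40+2 = 42
i=5,k=4: 5>4, s = 42+1 = 43
i=6,k=0: 6>0, s = 43+6 = 49
i=6,k=1: 6>1, s = 49+5 = 54
i=6,k=2: 6>2, s = 54+4 = 58
i=6,k=3: 6>3, s = 58+3 = 61
i=6,k=4: 6>4, s = 61+2 = 63
i=7,k=0: 7>0, s = 63+7 = 70
i=7,k=1: 7>1, s = 70+6 = 76
i=7,k=2: 7>2, s = 76+5 = 81
i=7,k=3: 7>3, s = 81+4 = 85
i=7,k=4: 7>4, s = 85+3 = 88

88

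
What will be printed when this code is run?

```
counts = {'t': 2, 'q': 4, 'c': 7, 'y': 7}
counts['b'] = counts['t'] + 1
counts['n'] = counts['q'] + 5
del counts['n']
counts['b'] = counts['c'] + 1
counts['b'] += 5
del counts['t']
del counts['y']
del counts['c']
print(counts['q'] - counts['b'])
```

-9

counts['b'] = counts['t']+1 = 3 → {'t': 2, 'q': 4, 'c': 7, 'y': 7, 'b': 3}
counts['n'] = counts['q']+5 = 9 → {'t': 2, 'q': 4, 'c': 7, 'y': 7, 'b': 3, 'n': 9}
del 'n' → {'t': 2, 'q': 4, 'c': 7, 'y': 7, 'b': 3}
counts['b'] = counts['c']+1 = 8 → {'t': 2, 'q': 4, 'c': 7, 'y': 7, 'b': 8}
counts['b'] = 8+5 = 13 → {'t': 2, 'q': 4, 'c': 7, 'y': 7, 'b': 13}
del 't' → {'q': 4, 'c': 7, 'y': 7, 'b': 13}
del 'y' → {'q': 4, 'c': 7, 'b': 13}
del 'c' → {'q': 4, 'b': 13}
counts['q']-counts['b'] = 4-13 = -9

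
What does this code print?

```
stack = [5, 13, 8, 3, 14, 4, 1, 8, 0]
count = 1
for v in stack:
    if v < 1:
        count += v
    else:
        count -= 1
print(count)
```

v=5: not <1, count = 1-1 = 0
v=13: not <1, count = 0-1 = -1
v=8: not <1, count = (-1)-1 = -2
v=3: not <1, count = (-2)-1 = -3
v=14: not <1, count = (-3)-1 = -4
v=4: not <1, count = (-4)-1 = -5
v=1: not <1, count = (-5)-1 = -6
v=8: not <1, count = (-6)-1 = -7
v=0: <1, count = (-7)+0 = -7

-7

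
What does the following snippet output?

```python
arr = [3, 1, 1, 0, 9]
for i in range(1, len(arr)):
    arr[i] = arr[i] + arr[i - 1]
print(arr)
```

[3, 4, 5, 5, 14]

i=1: arr[1] = 1+3 = 4 → [3, 4, 1, 0, 9]
i=2: arr[2] = 1+4 = 5 → [3, 4, 5, 0, 9]
i=3: arr[3] = 0+5 = 5 → [3, 4, 5, 5, 9]
i=4: arr[4] = 9+5 = 14 → [3, 4, 5, 5, 14]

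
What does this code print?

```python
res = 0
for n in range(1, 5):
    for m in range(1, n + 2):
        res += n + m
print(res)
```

n=1,m=1: res = 0+2 = 2
n=1,m=2: res = 2+3 = 5
n=2,m=1: res = 5+3 = 8
n=2,m=2: res = 8+4 = 12
n=2,m=3: res = 12+5 = 17
n=3,m=1: res = 17+4 = 21
n=3,m=2: res = 21+5 = 26
n=3,m=3: res = 26+6 = 32
n=3,m=4: res = 32+7 = 39
n=4,m=1: res = 39+5 = 44
n=4,m=2: res = 44+6 = 50
n=4,m=3: res = 50+7 = 57
n=4,m=4: res = 57+8 = 65
n=4,m=5: res = 65+9 = 74

74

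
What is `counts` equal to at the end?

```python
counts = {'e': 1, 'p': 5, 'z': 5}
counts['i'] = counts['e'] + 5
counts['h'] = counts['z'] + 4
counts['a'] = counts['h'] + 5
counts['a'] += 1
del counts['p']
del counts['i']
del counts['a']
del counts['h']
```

{'e': 1, 'z': 5}

counts['i'] = counts['e']+5 = 6 → {'e': 1, 'p': 5, 'z': 5, 'i': 6}
counts['h'] = counts['z']+4 = 9 → {'e': 1, 'p': 5, 'z': 5, 'i': 6, 'h': 9}
counts['a'] = counts['h']+5 = 14 → {'e': 1, 'p': 5, 'z': 5, 'i': 6, 'h': 9, 'a': 14}
counts['a'] = 14+1 = 15 → {'e': 1, 'p': 5, 'z': 5, 'i': 6, 'h': 9, 'a': 15}
del 'p' → {'e': 1, 'z': 5, 'i': 6, 'h': 9, 'a': 15}
del 'i' → {'e': 1, 'z': 5, 'h': 9, 'a': 15}
del 'a' → {'e': 1, 'z': 5, 'h': 9}
del 'h' → {'e': 1, 'z': 5}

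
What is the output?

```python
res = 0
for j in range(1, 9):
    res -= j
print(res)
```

j=1: res = 0-1 = -1
j=2: res = (-1)-2 = -3
j=3: res = (-3)-3 = -6
j=4: res = (-6)-4 = -10
j=5: res = (-10)-5 = -15
j=6: res = (-15)-6 = -21
j=7: res = (-21)-7 = -28
j=8: res = (-28)-8 = -36

-36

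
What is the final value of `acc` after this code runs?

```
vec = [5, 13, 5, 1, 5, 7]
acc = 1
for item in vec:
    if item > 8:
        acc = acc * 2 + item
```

15

item=5: not >8
item=13: >8, acc = 1*2+13 = 15
item=5: not >8
item=1: not >8
item=5: not >8
item=7: not >8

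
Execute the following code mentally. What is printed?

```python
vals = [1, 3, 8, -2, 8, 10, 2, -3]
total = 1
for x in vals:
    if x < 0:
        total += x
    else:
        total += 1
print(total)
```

2

x=1: not <0, total = 1+1 = 2
x=3: not <0, total = 2+1 = 3
x=8: not <0, total = 3+1 = 4
x=-2: <0, total = 4+(-2) = 2
x=8: not <0, total = 2+1 = 3
x=10: not <0, total = 3+1 = 4
x=2: not <0, total = 4+1 = 5
x=-3: <0, total = 5+(-3) = 2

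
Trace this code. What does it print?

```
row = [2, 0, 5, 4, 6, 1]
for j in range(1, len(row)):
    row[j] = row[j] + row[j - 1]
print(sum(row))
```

j=1: row[1] = 0+2 = 2 → [2, 2, 5, 4, 6, 1]
j=2: row[2] = 5+2 = 7 → [2, 2, 7, 4, 6, 1]
j=3: row[3] = 4+7 = 11 → [2, 2, 7, 11, 6, 1]
j=4: row[4] = 6+11 = 17 → [2, 2, 7, 11, 17, 1]
j=5: row[5] = 1+17 = 18 → [2, 2, 7, 11, 17, 18]
sum = 57

57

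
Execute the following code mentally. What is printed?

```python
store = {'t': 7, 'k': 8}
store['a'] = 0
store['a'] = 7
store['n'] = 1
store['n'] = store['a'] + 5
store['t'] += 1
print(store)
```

{'t': 8, 'k': 8, 'a': 7, 'n': 12}

store['a'] = 0 → {'t': 7, 'k': 8, 'a': 0}
store['a'] = 7 → {'t': 7, 'k': 8, 'a': 7}
store['n'] = 1 → {'t': 7, 'k': 8, 'a': 7, 'n': 1}
store['n'] = store['a']+5 = 12 → {'t': 7, 'k': 8, 'a': 7, 'n': 12}
store['t'] = 7+1 = 8 → {'t': 8, 'k': 8, 'a': 7, 'n': 12}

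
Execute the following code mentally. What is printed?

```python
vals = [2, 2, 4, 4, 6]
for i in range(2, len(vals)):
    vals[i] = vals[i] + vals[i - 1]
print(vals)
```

i=2: vals[2] = 4+2 = 6 → [2, 2, 6, 4, 6]
i=3: vals[3] = 4+6 = 10 → [2, 2, 6, 10, 6]
i=4: vals[4] = 6+10 = 16 → [2, 2, 6, 10, 16]

[2, 2, 6, 10, 16]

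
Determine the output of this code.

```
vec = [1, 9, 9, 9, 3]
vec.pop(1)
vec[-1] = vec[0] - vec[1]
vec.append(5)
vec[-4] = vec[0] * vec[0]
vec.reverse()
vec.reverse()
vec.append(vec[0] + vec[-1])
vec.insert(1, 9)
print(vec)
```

pop(1) removes 9 → [1, 9, 9, 3]
vec[-1] = vec[0]-vec[1] = 1-9 = -8 → [1, 9, 9, -8]
append 5 → [1, 9, 9, -8, 5]
vec[-4] = vec[0]*vec[0] = 1*1 = 1 → [1, 1, 9, -8, 5]
reverse → [5, -8, 9, 1, 1]
reverse → [1, 1, 9, -8, 5]
append vec[0]+vec[-1] = 1+5 = 6 → [1, 1, 9, -8, 5, 6]
insert 9 at 1 → [1, 9, 1, 9, -8, 5, 6]

[1, 9, 1, 9, -8, 5, 6]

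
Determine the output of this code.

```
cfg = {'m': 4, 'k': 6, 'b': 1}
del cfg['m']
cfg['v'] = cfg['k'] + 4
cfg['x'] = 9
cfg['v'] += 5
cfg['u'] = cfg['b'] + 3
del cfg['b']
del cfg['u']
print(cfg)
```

{'k': 6, 'v': 15, 'x': 9}

del 'm' → {'k': 6, 'b': 1}
cfg['v'] = cfg['k']+4 = 10 → {'k': 6, 'b': 1, 'v': 10}
cfg['x'] = 9 → {'k': 6, 'b': 1, 'v': 10, 'x': 9}
cfg['v'] = 10+5 = 15 → {'k': 6, 'b': 1, 'v': 15, 'x': 9}
cfg['u'] = cfg['b']+3 = 4 → {'k': 6, 'b': 1, 'v': 15, 'x': 9, 'u': 4}
del 'b' → {'k': 6, 'v': 15, 'x': 9, 'u': 4}
del 'u' → {'k': 6, 'v': 15, 'x': 9}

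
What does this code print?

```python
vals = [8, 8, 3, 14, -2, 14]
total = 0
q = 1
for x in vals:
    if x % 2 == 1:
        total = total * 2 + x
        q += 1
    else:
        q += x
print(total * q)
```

132

x=8: not odd; q=9
x=8: not odd; q=17
x=3: odd, total = 0*2+3 = 3; q=18
x=14: not odd; q=32
x=-2: not odd; q=30
x=14: not odd; q=44
total*q = 3*44 = 132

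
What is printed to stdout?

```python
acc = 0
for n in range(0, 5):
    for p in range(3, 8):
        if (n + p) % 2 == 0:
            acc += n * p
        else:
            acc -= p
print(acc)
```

n=0,p=3: odd sum, acc = 0-3 = -3
n=0,p=4: even sum, acc = (-3)+0 = -3
n=0,p=5: odd sum, acc = (-3)-5 = -8
n=0,p=6: even sum, acc = (-8)+0 = -8
n=0,p=7: odd sum, acc = (-8)-7 = -15
n=1,p=3: even sum, acc = (-15)+3 = -12
n=1,p=4: odd sum, acc = (-12)-4 = -16
n=1,p=5: even sum, acc = (-16)+5 = -11
n=1,p=6: odd sum, acc = (-11)-6 = -17
n=1,p=7: even sum, acc = (-17)+7 = -10
n=2,p=3: odd sum, acc = (-10)-3 = -13
n=2,p=4: even sum, acc = (-13)+8 = -5
n=2,p=5: odd sum, acc = (-5)-5 = -10
n=2,p=6: even sum, acc = (-10)+12 = 2
n=2,p=7: odd sum, acc = 2-7 = -5
n=3,p=3: even sum, acc = (-5)+9 = 4
n=3,p=4: odd sum, acc = 4-4 = 0
n=3,p=5: even sum, acc = 0+15 = 15
n=3,p=6: odd sum, acc = 15-6 = 9
n=3,p=7: even sum, acc = 9+21 = 30
n=4,p=3: odd sum, acc = 30-3 = 27
n=4,p=4: even sum, acc = 27+16 = 43
n=4,p=5: odd sum, acc = 43-5 = 38
n=4,p=6: even sum, acc = 38+24 = 62
n=4,p=7: odd sum, acc = 62-7 = 55

55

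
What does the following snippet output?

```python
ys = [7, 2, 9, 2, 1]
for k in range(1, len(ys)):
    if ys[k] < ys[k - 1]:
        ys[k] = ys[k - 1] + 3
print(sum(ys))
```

65

k=1: 2<7, ys[1] = 7+3 = 10 → [7, 10, 9, 2, 1]
k=2: 9<10, ys[2] = 10+3 = 13 → [7, 10, 13, 2, 1]
k=3: 2<13, ys[3] = 13+3 = 16 → [7, 10, 13, 16, 1]
k=4: 1<16, ys[4] = 16+3 = 19 → [7, 10, 13, 16, 19]
sum = 65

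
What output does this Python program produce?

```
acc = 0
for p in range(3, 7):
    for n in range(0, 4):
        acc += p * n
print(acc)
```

108

p=3,n=0: acc = 0+0 = 0
p=3,n=1: acc = 0+3 = 3
p=3,n=2: acc = 3+6 = 9
p=3,n=3: acc = 9+9 = 18
p=4,n=0: acc = 18+0 = 18
p=4,n=1: acc = 18+4 = 22
p=4,n=2: acc = 22+8 = 30
p=4,n=3: acc = 30+12 = 42
p=5,n=0: acc = 42+0 = 42
p=5,n=1: acc = 42+5 = 47
p=5,n=2: acc = 47+10 = 57
p=5,n=3: acc = 57+15 = 72
p=6,n=0: acc = 72+0 = 72
p=6,n=1: acc = 72+6 = 78
p=6,n=2: acc = 78+12 = 90
p=6,n=3: acc = 90+18 = 108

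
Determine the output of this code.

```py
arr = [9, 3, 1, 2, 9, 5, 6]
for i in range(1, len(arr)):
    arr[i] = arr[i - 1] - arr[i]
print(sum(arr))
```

i=1: arr[1] = 9-3 = 6 → [9, 6, 1, 2, 9, 5, 6]
i=2: arr[2] = 6-1 = 5 → [9, 6, 5, 2, 9, 5, 6]
i=3: arr[3] = 5-2 = 3 → [9, 6, 5, 3, 9, 5, 6]
i=4: arr[4] = 3-9 = -6 → [9, 6, 5, 3, -6, 5, 6]
i=5: arr[5] = (-6)-5 = -11 → [9, 6, 5, 3, -6, -11, 6]
i=6: arr[6] = (-11)-6 = -17 → [9, 6, 5, 3, -6, -11, -17]
sum = -11

-11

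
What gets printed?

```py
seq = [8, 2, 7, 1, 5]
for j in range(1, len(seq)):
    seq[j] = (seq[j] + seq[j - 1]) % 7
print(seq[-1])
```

j=1: seq[1] = (2+8)%7 = 3 → [8, 3, 7, 1, 5]
j=2: seq[2] = (7+3)%7 = 3 → [8, 3, 3, 1, 5]
j=3: seq[3] = (1+3)%7 = 4 → [8, 3, 3, 4, 5]
j=4: seq[4] = (5+4)%7 = 2 → [8, 3, 3, 4, 2]

2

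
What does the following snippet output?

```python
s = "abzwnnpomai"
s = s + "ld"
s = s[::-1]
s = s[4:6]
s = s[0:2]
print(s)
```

+ 'ld' → 'abzwnnpomaild'
reverse → 'dliamopnnwzba'
slice [4:6] → 'mo'
slice [0:2] → 'mo'

mo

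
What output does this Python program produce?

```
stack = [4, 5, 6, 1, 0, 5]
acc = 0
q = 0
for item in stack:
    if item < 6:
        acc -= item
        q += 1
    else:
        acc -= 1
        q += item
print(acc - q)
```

-27

item=4: <6, acc = 0-4 = -4; q=1
item=5: <6, acc = (-4)-5 = -9; q=2
item=6: not <6, acc = (-9)-1 = -10; q=8
item=1: <6, acc = (-10)-1 = -11; q=9
item=0: <6, acc = (-11)-0 = -11; q=10
item=5: <6, acc = (-11)-5 = -16; q=11
acc-q = (-16)-11 = -27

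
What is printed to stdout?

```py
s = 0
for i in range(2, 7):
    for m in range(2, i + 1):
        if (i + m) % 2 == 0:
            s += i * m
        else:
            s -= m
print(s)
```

i=2,m=2: even sum, s = 0+4 = 4
i=3,m=2: odd sum, s = 4-2 = 2
i=3,m=3: even sum, s = 2+9 = 11
i=4,m=2: even sum, s = 11+8 = 19
i=4,m=3: odd sum, s = 19-3 = 16
i=4,m=4: even sum, s = 16+16 = 32
i=5,m=2: odd sum, s = 32-2 = 30
i=5,m=3: even sum, s = 30+15 = 45
i=5,m=4: odd sum, s = 45-4 = 41
i=5,m=5: even sum, s = 41+25 = 66
i=6,m=2: even sum, s = 66+12 = 78
i=6,m=3: odd sum, s = 78-3 = 75
i=6,m=4: even sum, s = 75+24 = 99
i=6,m=5: odd sum, s = 99-5 = 94
i=6,m=6: even sum, s = 94+36 = 130

130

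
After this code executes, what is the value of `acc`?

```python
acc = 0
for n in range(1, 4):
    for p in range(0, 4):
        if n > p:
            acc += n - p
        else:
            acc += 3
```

n=1,p=0: 1>0, acc = 0+1 = 1
n=1,p=1: not 1>1, acc = 1+3 = 4
n=1,p=2: not 1>2, acc = 4+3 = 7
n=1,p=3: not 1>3, acc = 7+3 = 10
n=2,p=0: 2>0, acc = 10+2 = 12
n=2,p=1: 2>1, acc = 12+1 = 13
n=2,p=2: not 2>2, acc = 13+3 = 16
n=2,p=3: not 2>3, acc = 16+3 = 19
n=3,p=0: 3>0, acc = 19+3 = 22
n=3,p=1: 3>1, acc = 22+2 = 24
n=3,p=2: 3>2, acc = 24+1 = 25
n=3,p=3: not 3>3, acc = 25+3 = 28

28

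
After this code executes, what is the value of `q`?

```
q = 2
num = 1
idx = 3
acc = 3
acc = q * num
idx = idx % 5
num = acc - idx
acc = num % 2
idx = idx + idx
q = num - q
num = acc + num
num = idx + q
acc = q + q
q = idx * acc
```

acc = 2*1 = 2
idx = 3%5 = 3
num = 2-3 = -1
acc = (-1)%2 = 1
idx = 3+3 = 6
q = (-1)-2 = -3
num = 1+(-1) = 0
num = 6+(-3) = 3
acc = (-3)+(-3) = -6
q = 6*(-6) = -36

-36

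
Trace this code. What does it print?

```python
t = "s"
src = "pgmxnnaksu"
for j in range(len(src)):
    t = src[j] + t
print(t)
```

uskannxmgps

j=0: prepend 'p' → 'ps'
j=1: prepend 'g' → 'gps'
j=2: prepend 'm' → 'mgps'
j=3: prepend 'x' → 'xmgps'
j=4: prepend 'n' → 'nxmgps'
j=5: prepend 'n' → 'nnxmgps'
j=6: prepend 'a' → 'annxmgps'
j=7: prepend 'k' → 'kannxmgps'
j=8: prepend 's' → 'skannxmgps'
j=9: prepend 'u' → 'uskannxmgps'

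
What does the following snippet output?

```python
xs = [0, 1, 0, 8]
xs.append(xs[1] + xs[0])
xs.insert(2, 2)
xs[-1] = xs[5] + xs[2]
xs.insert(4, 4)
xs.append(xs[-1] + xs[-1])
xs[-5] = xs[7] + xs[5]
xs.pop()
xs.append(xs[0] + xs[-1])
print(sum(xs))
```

append xs[1]+xs[0] = 1+0 = 1 → [0, 1, 0, 8, 1]
insert 2 at 2 → [0, 1, 2, 0, 8, 1]
xs[-1] = xs[5]+xs[2] = 1+2 = 3 → [0, 1, 2, 0, 8, 3]
insert 4 at 4 → [0, 1, 2, 0, 4, 8, 3]
append xs[-1]+xs[-1] = 3+3 = 6 → [0, 1, 2, 0, 4, 8, 3, 6]
xs[-5] = xs[7]+xs[5] = 6+8 = 14 → [0, 1, 2, 14, 4, 8, 3, 6]
pop() removes 6 → [0, 1, 2, 14, 4, 8, 3]
append xs[0]+xs[-1] = 0+3 = 3 → [0, 1, 2, 14, 4, 8, 3, 3]
sum = 35

35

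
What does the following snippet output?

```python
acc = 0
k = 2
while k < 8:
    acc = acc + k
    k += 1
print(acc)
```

k=2: acc = 0+2 = 2
k=3: acc = 2+3 = 5
k=4: acc = 5+4 = 9
k=5: acc = 9+5 = 14
k=6: acc = 14+6 = 20
k=7: acc = 20+7 = 27

27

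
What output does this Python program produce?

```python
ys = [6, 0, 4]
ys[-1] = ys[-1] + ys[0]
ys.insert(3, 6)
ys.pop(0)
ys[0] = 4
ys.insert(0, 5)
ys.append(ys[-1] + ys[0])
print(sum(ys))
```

36

ys[-1] = ys[-1]+ys[0] = 4+6 = 10 → [6, 0, 10]
insert 6 at 3 → [6, 0, 10, 6]
pop(0) removes 6 → [0, 10, 6]
ys[0] = 4 → [4, 10, 6]
insert 5 at 0 → [5, 4, 10, 6]
append ys[-1]+ys[0] = 6+5 = 11 → [5, 4, 10, 6, 11]
sum = 36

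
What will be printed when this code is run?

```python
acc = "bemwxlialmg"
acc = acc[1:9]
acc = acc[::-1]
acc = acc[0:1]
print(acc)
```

l

slice [1:9] → 'emwxlial'
reverse → 'lailxwme'
slice [0:1] → 'l'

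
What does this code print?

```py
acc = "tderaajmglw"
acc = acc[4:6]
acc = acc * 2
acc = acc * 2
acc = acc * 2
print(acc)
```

slice [4:6] → 'aa'
repeat ×2 → 'aaaa'
repeat ×2 → 'aaaaaaaa'
repeat ×2 → 'aaaaaaaaaaaaaaaa'

aaaaaaaaaaaaaaaa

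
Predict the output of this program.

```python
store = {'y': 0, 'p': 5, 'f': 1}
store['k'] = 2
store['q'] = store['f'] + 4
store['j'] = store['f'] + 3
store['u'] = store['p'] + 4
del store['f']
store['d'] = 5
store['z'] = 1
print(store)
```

store['k'] = 2 → {'y': 0, 'p': 5, 'f': 1, 'k': 2}
store['q'] = store['f']+4 = 5 → {'y': 0, 'p': 5, 'f': 1, 'k': 2, 'q': 5}
store['j'] = store['f']+3 = 4 → {'y': 0, 'p': 5, 'f': 1, 'k': 2, 'q': 5, 'j': 4}
store['u'] = store['p']+4 = 9 → {'y': 0, 'p': 5, 'f': 1, 'k': 2, 'q': 5, 'j': 4, 'u': 9}
del 'f' → {'y': 0, 'p': 5, 'k': 2, 'q': 5, 'j': 4, 'u': 9}
store['d'] = 5 → {'y': 0, 'p': 5, 'k': 2, 'q': 5, 'j': 4, 'u': 9, 'd': 5}
store['z'] = 1 → {'y': 0, 'p': 5, 'k': 2, 'q': 5, 'j': 4, 'u': 9, 'd': 5, 'z': 1}

{'y': 0, 'p': 5, 'k': 2, 'q': 5, 'j': 4, 'u': 9, 'd': 5, 'z': 1}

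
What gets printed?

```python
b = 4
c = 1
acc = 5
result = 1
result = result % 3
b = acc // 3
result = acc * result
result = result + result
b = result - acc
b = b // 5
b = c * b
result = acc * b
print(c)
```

result = 1%3 = 1
b = 5//3 = 1
result = 5*1 = 5
result = 5+5 = 10
b = 10-5 = 5
b = 5//5 = 1
b = 1*1 = 1
result = 5*1 = 5

1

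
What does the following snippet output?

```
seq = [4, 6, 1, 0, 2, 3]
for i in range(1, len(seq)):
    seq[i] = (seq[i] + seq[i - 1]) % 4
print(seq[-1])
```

i=1: seq[1] = (6+4)%4 = 2 → [4, 2, 1, 0, 2, 3]
i=2: seq[2] = (1+2)%4 = 3 → [4, 2, 3, 0, 2, 3]
i=3: seq[3] = (0+3)%4 = 3 → [4, 2, 3, 3, 2, 3]
i=4: seq[4] = (2+3)%4 = 1 → [4, 2, 3, 3, 1, 3]
i=5: seq[5] = (3+1)%4 = 0 → [4, 2, 3, 3, 1, 0]

0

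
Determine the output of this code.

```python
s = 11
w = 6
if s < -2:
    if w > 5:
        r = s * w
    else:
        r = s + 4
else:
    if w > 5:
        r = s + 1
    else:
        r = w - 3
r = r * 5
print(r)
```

s=11, w=6
s < -2 is False; w > 5 is True
→ r = s + 1 = 12
r = 12*5 = 60

60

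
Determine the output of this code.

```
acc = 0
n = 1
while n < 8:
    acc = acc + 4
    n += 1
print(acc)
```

28

n=1: acc = 0+4 = 4
n=2: acc = 4+4 = 8
n=3: acc = 8+4 = 12
n=4: acc = 12+4 = 16
n=5: acc = 16+4 = 20
n=6: acc = 20+4 = 24
n=7: acc = 24+4 = 28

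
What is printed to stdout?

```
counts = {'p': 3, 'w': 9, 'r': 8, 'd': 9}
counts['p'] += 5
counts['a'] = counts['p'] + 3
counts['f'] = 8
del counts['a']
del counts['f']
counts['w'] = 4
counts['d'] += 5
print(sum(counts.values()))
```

34

counts['p'] = 3+5 = 8 → {'p': 8, 'w': 9, 'r': 8, 'd': 9}
counts['a'] = counts['p']+3 = 11 → {'p': 8, 'w': 9, 'r': 8, 'd': 9, 'a': 11}
counts['f'] = 8 → {'p': 8, 'w': 9, 'r': 8, 'd': 9, 'a': 11, 'f': 8}
del 'a' → {'p': 8, 'w': 9, 'r': 8, 'd': 9, 'f': 8}
del 'f' → {'p': 8, 'w': 9, 'r': 8, 'd': 9}
counts['w'] = 4 → {'p': 8, 'w': 4, 'r': 8, 'd': 9}
counts['d'] = 9+5 = 14 → {'p': 8, 'w': 4, 'r': 8, 'd': 14}
sum of values = 34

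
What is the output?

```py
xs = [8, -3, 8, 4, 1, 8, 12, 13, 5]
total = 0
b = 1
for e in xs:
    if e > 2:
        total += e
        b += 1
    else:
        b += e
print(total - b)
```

e=8: >2, total = 0+8 = 8; b=2
e=-3: not >2; b=-1
e=8: >2, total = 8+8 = 16; b=0
e=4: >2, total = 16+4 = 20; b=1
e=1: not >2; b=2
e=8: >2, total = 20+8 = 28; b=3
e=12: >2, total = 28+12 = 40; b=4
e=13: >2, total = 40+13 = 53; b=5
e=5: >2, total = 53+5 = 58; b=6
total-b = 58-6 = 52

52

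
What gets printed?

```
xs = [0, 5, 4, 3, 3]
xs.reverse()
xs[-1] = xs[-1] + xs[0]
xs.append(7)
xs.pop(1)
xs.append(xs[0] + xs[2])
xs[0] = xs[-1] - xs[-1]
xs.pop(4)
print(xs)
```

[0, 4, 5, 3, 8]

reverse → [3, 3, 4, 5, 0]
xs[-1] = xs[-1]+xs[0] = 0+3 = 3 → [3, 3, 4, 5, 3]
append 7 → [3, 3, 4, 5, 3, 7]
pop(1) removes 3 → [3, 4, 5, 3, 7]
append xs[0]+xs[2] = 3+5 = 8 → [3, 4, 5, 3, 7, 8]
xs[0] = xs[-1]-xs[-1] = 8-8 = 0 → [0, 4, 5, 3, 7, 8]
pop(4) removes 7 → [0, 4, 5, 3, 8]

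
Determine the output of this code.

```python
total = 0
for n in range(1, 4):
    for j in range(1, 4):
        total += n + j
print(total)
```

36

n=1,j=1: total = 0+2 = 2
n=1,j=2: total = 2+3 = 5
n=1,j=3: total = 5+4 = 9
n=2,j=1: total = 9+3 = 12
n=2,j=2: total = 12+4 = 16
n=2,j=3: total = 16+5 = 21
n=3,j=1: total = 21+4 = 25
n=3,j=2: total = 25+5 = 30
n=3,j=3: total = 30+6 = 36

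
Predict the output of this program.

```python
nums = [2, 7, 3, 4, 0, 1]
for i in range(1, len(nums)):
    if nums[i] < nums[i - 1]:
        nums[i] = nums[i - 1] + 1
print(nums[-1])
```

11

i=1: 7>=2, unchanged → [2, 7, 3, 4, 0, 1]
i=2: 3<7, nums[2] = 7+1 = 8 → [2, 7, 8, 4, 0, 1]
i=3: 4<8, nums[3] = 8+1 = 9 → [2, 7, 8, 9, 0, 1]
i=4: 0<9, nums[4] = 9+1 = 10 → [2, 7, 8, 9, 10, 1]
i=5: 1<10, nums[5] = 10+1 = 11 → [2, 7, 8, 9, 10, 11]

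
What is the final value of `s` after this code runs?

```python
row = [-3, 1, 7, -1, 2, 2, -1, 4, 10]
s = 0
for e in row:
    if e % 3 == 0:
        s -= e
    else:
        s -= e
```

e=-3: %3==0, s = 0-(-3) = 3
e=1: not %3==0, s = 3-1 = 2
e=7: not %3==0, s = 2-7 = -5
e=-1: not %3==0, s = (-5)-(-1) = -4
e=2: not %3==0, s = (-4)-2 = -6
e=2: not %3==0, s = (-6)-2 = -8
e=-1: not %3==0, s = (-8)-(-1) = -7
e=4: not %3==0, s = (-7)-4 = -11
e=10: not %3==0, s = (-11)-10 = -21

-21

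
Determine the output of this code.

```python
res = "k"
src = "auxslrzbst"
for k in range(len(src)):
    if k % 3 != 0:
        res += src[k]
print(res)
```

k=0: skip
k=1: add 'u' → 'ku'
k=2: add 'x' → 'kux'
k=3: skip
k=4: add 'l' → 'kuxl'
k=5: add 'r' → 'kuxlr'
k=6: skip
k=7: add 'b' → 'kuxlrb'
k=8: add 's' → 'kuxlrbs'
k=9: skip

kuxlrbs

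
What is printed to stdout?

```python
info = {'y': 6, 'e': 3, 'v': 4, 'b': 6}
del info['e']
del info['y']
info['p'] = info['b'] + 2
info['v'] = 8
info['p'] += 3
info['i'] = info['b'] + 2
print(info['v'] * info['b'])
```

48

del 'e' → {'y': 6, 'v': 4, 'b': 6}
del 'y' → {'v': 4, 'b': 6}
info['p'] = info['b']+2 = 8 → {'v': 4, 'b': 6, 'p': 8}
info['v'] = 8 → {'v': 8, 'b': 6, 'p': 8}
info['p'] = 8+3 = 11 → {'v': 8, 'b': 6, 'p': 11}
info['i'] = info['b']+2 = 8 → {'v': 8, 'b': 6, 'p': 11, 'i': 8}
info['v']*info['b'] = 8*6 = 48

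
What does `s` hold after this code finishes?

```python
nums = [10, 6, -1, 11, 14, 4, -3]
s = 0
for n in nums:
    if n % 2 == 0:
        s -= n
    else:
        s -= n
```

n=10: even, s = 0-10 = -10
n=6: even, s = (-10)-6 = -16
n=-1: not even, s = (-16)-(-1) = -15
n=11: not even, s = (-15)-11 = -26
n=14: even, s = (-26)-14 = -40
n=4: even, s = (-40)-4 = -44
n=-3: not even, s = (-44)-(-3) = -41

-41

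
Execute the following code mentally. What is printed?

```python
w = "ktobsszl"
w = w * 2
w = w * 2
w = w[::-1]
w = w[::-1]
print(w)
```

ktobsszlktobsszlktobsszlktobsszl

repeat ×2 → 'ktobsszlktobsszl'
repeat ×2 → 'ktobsszlktobsszlktobsszlktobsszl'
reverse → 'lzssbotklzssbotklzssbotklzssbotk'
reverse → 'ktobsszlktobsszlktobsszlktobsszl'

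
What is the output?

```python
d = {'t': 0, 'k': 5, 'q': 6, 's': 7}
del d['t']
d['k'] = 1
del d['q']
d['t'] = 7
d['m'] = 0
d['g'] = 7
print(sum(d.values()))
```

22

del 't' → {'k': 5, 'q': 6, 's': 7}
d['k'] = 1 → {'k': 1, 'q': 6, 's': 7}
del 'q' → {'k': 1, 's': 7}
d['t'] = 7 → {'k': 1, 's': 7, 't': 7}
d['m'] = 0 → {'k': 1, 's': 7, 't': 7, 'm': 0}
d['g'] = 7 → {'k': 1, 's': 7, 't': 7, 'm': 0, 'g': 7}
sum of values = 22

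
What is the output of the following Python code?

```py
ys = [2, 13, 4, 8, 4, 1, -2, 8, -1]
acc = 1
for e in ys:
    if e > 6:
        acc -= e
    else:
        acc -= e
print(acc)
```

e=2: not >6, acc = 1-2 = -1
e=13: >6, acc = (-1)-13 = -14
e=4: not >6, acc = (-14)-4 = -18
e=8: >6, acc = (-18)-8 = -26
e=4: not >6, acc = (-26)-4 = -30
e=1: not >6, acc = (-30)-1 = -31
e=-2: not >6, acc = (-31)-(-2) = -29
e=8: >6, acc = (-29)-8 = -37
e=-1: not >6, acc = (-37)-(-1) = -36

-36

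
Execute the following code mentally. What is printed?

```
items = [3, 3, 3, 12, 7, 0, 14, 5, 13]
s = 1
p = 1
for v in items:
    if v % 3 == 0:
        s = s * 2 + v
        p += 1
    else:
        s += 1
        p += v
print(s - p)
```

100

v=3: %3==0, s = 1*2+3 = 5; p=2
v=3: %3==0, s = 5*2+3 = 13; p=3
v=3: %3==0, s = 13*2+3 = 29; p=4
v=12: %3==0, s = 29*2+12 = 70; p=5
v=7: not %3==0, s = 70+1 = 71; p=12
v=0: %3==0, s = 71*2+0 = 142; p=13
v=14: not %3==0, s = 142+1 = 143; p=27
v=5: not %3==0, s = 143+1 = 144; p=32
v=13: not %3==0, s = 144+1 = 145; p=45
s-p = 145-45 = 100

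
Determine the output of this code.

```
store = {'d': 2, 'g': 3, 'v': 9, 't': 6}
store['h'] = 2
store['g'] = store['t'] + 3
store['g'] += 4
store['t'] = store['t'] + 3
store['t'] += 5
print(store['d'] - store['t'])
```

store['h'] = 2 → {'d': 2, 'g': 3, 'v': 9, 't': 6, 'h': 2}
store['g'] = store['t']+3 = 9 → {'d': 2, 'g': 9, 'v': 9, 't': 6, 'h': 2}
store['g'] = 9+4 = 13 → {'d': 2, 'g': 13, 'v': 9, 't': 6, 'h': 2}
store['t'] = store['t']+3 = 9 → {'d': 2, 'g': 13, 'v': 9, 't': 9, 'h': 2}
store['t'] = 9+5 = 14 → {'d': 2, 'g': 13, 'v': 9, 't': 14, 'h': 2}
store['d']-store['t'] = 2-14 = -12

-12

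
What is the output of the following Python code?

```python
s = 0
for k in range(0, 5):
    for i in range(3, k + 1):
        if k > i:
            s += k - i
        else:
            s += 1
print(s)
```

k=3,i=3: not 3>3, s = 0+1 = 1
k=4,i=3: 4>3, s = 1+1 = 2
k=4,i=4: not 4>4, s = 2+1 = 3

3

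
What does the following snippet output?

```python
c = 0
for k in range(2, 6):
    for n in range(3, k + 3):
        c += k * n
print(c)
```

k=2,n=3: c = 0+6 = 6
k=2,n=4: c = 6+8 = 14
k=3,n=3: c = 14+9 = 23
k=3,n=4: c = 23+12 = 35
k=3,n=5: c = 35+15 = 50
k=4,n=3: c = 50+12 = 62
k=4,n=4: c = 62+16 = 78
k=4,n=5: c = 78+20 = 98
k=4,n=6: c = 98+24 = 122
k=5,n=3: c = 122+15 = 137
k=5,n=4: c = 137+20 = 157
k=5,n=5: c = 157+25 = 182
k=5,n=6: c = 182+30 = 212
k=5,n=7: c = 212+35 = 247

247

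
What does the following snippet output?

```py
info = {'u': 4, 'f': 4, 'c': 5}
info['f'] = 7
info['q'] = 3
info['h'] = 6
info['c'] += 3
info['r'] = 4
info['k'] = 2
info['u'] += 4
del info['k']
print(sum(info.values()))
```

info['f'] = 7 → {'u': 4, 'f': 7, 'c': 5}
info['q'] = 3 → {'u': 4, 'f': 7, 'c': 5, 'q': 3}
info['h'] = 6 → {'u': 4, 'f': 7, 'c': 5, 'q': 3, 'h': 6}
info['c'] = 5+3 = 8 → {'u': 4, 'f': 7, 'c': 8, 'q': 3, 'h': 6}
info['r'] = 4 → {'u': 4, 'f': 7, 'c': 8, 'q': 3, 'h': 6, 'r': 4}
info['k'] = 2 → {'u': 4, 'f': 7, 'c': 8, 'q': 3, 'h': 6, 'r': 4, 'k': 2}
info['u'] = 4+4 = 8 → {'u': 8, 'f': 7, 'c': 8, 'q': 3, 'h': 6, 'r': 4, 'k': 2}
del 'k' → {'u': 8, 'f': 7, 'c': 8, 'q': 3, 'h': 6, 'r': 4}
sum of values = 36

36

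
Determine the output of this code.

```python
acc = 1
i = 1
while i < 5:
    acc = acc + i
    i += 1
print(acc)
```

i=1: acc = 1+1 = 2
i=2: acc = 2+2 = 4
i=3: acc = 4+3 = 7
i=4: acc = 7+4 = 11

11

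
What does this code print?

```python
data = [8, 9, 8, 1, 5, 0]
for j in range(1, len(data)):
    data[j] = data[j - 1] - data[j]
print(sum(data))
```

-42

j=1: data[1] = 8-9 = -1 → [8, -1, 8, 1, 5, 0]
j=2: data[2] = (-1)-8 = -9 → [8, -1, -9, 1, 5, 0]
j=3: data[3] = (-9)-1 = -10 → [8, -1, -9, -10, 5, 0]
j=4: data[4] = (-10)-5 = -15 → [8, -1, -9, -10, -15, 0]
j=5: data[5] = (-15)-0 = -15 → [8, -1, -9, -10, -15, -15]
sum = -42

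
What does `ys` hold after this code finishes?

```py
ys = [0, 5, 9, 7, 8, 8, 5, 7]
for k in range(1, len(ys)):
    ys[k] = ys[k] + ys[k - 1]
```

[0, 5, 14, 21, 29, 37, 42, 49]

k=1: ys[1] = 5+0 = 5 → [0, 5, 9, 7, 8, 8, 5, 7]
k=2: ys[2] = 9+5 = 14 → [0, 5, 14, 7, 8, 8, 5, 7]
k=3: ys[3] = 7+14 = 21 → [0, 5, 14, 21, 8, 8, 5, 7]
k=4: ys[4] = 8+21 = 29 → [0, 5, 14, 21, 29, 8, 5, 7]
k=5: ys[5] = 8+29 = 37 → [0, 5, 14, 21, 29, 37, 5, 7]
k=6: ys[6] = 5+37 = 42 → [0, 5, 14, 21, 29, 37, 42, 7]
k=7: ys[7] = 7+42 = 49 → [0, 5, 14, 21, 29, 37, 42, 49]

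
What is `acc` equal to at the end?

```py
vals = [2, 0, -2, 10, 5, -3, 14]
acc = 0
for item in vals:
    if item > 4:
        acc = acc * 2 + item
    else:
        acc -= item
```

70

item=2: not >4, acc = 0-2 = -2
item=0: not >4, acc = (-2)-0 = -2
item=-2: not >4, acc = (-2)-(-2) = 0
item=10: >4, acc = 0*2+10 = 10
item=5: >4, acc = 10*2+5 = 25
item=-3: not >4, acc = 25-(-3) = 28
item=14: >4, acc = 28*2+14 = 70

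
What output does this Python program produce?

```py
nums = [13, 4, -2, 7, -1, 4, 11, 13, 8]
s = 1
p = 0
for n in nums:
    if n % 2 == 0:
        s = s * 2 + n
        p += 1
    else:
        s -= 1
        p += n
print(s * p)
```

n=13: not even, s = 1-1 = 0; p=13
n=4: even, s = 0*2+4 = 4; p=14
n=-2: even, s = 4*2+(-2) = 6; p=15
n=7: not even, s = 6-1 = 5; p=22
n=-1: not even, s = 5-1 = 4; p=21
n=4: even, s = 4*2+4 = 12; p=22
n=11: not even, s = 12-1 = 11; p=33
n=13: not even, s = 11-1 = 10; p=46
n=8: even, s = 10*2+8 = 28; p=47
s*p = 28*47 = 1316

1316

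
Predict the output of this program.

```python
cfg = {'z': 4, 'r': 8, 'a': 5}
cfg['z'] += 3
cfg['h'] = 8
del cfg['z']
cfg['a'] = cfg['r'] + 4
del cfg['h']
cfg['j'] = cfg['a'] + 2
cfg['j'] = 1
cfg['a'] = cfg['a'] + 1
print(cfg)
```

{'r': 8, 'a': 13, 'j': 1}

cfg['z'] = 4+3 = 7 → {'z': 7, 'r': 8, 'a': 5}
cfg['h'] = 8 → {'z': 7, 'r': 8, 'a': 5, 'h': 8}
del 'z' → {'r': 8, 'a': 5, 'h': 8}
cfg['a'] = cfg['r']+4 = 12 → {'r': 8, 'a': 12, 'h': 8}
del 'h' → {'r': 8, 'a': 12}
cfg['j'] = cfg['a']+2 = 14 → {'r': 8, 'a': 12, 'j': 14}
cfg['j'] = 1 → {'r': 8, 'a': 12, 'j': 1}
cfg['a'] = cfg['a']+1 = 13 → {'r': 8, 'a': 13, 'j': 1}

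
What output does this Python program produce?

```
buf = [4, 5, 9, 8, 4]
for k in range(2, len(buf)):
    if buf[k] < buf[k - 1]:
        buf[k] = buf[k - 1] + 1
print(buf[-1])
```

11

k=2: 9>=5, unchanged → [4, 5, 9, 8, 4]
k=3: 8<9, buf[3] = 9+1 = 10 → [4, 5, 9, 10, 4]
k=4: 4<10, buf[4] = 10+1 = 11 → [4, 5, 9, 10, 11]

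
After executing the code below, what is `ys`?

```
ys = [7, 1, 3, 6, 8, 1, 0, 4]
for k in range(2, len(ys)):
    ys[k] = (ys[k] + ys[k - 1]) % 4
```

[7, 1, 0, 2, 2, 3, 3, 3]

k=2: ys[2] = (3+1)%4 = 0 → [7, 1, 0, 6, 8, 1, 0, 4]
k=3: ys[3] = (6+0)%4 = 2 → [7, 1, 0, 2, 8, 1, 0, 4]
k=4: ys[4] = (8+2)%4 = 2 → [7, 1, 0, 2, 2, 1, 0, 4]
k=5: ys[5] = (1+2)%4 = 3 → [7, 1, 0, 2, 2, 3, 0, 4]
k=6: ys[6] = (0+3)%4 = 3 → [7, 1, 0, 2, 2, 3, 3, 4]
k=7: ys[7] = (4+3)%4 = 3 → [7, 1, 0, 2, 2, 3, 3, 3]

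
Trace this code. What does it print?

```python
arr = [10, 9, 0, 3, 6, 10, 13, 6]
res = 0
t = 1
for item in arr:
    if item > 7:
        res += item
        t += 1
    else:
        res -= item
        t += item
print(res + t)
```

47

item=10: >7, res = 0+10 = 10; t=2
item=9: >7, res = 10+9 = 19; t=3
item=0: not >7, res = 19-0 = 19; t=3
item=3: not >7, res = 19-3 = 16; t=6
item=6: not >7, res = 16-6 = 10; t=12
item=10: >7, res = 10+10 = 20; t=13
item=13: >7, res = 20+13 = 33; t=14
item=6: not >7, res = 33-6 = 27; t=20
res+t = 27+20 = 47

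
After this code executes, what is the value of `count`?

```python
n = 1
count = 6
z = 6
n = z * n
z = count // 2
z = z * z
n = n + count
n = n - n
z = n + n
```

6

n = 6*1 = 6
z = 6//2 = 3
z = 3*3 = 9
n = 6+6 = 12
n = 12-12 = 0
z = 0+0 = 0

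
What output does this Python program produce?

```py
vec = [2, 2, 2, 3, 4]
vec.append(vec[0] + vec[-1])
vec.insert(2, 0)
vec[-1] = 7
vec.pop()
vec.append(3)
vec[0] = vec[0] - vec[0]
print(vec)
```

[0, 2, 0, 2, 3, 4, 3]

append vec[0]+vec[-1] = 2+4 = 6 → [2, 2, 2, 3, 4, 6]
insert 0 at 2 → [2, 2, 0, 2, 3, 4, 6]
vec[-1] = 7 → [2, 2, 0, 2, 3, 4, 7]
pop() removes 7 → [2, 2, 0, 2, 3, 4]
append 3 → [2, 2, 0, 2, 3, 4, 3]
vec[0] = vec[0]-vec[0] = 2-2 = 0 → [0, 2, 0, 2, 3, 4, 3]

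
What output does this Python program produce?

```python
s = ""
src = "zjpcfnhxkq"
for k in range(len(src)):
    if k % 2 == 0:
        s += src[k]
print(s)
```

k=0: add 'z' → 'z'
k=1: skip
k=2: add 'p' → 'zp'
k=3: skip
k=4: add 'f' → 'zpf'
k=5: skip
k=6: add 'h' → 'zpfh'
k=7: skip
k=8: add 'k' → 'zpfhk'
k=9: skip

zpfhk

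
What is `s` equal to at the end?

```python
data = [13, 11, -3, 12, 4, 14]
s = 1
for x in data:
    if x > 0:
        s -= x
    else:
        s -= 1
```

x=13: >0, s = 1-13 = -12
x=11: >0, s = (-12)-11 = -23
x=-3: not >0, s = (-23)-1 = -24
x=12: >0, s = (-24)-12 = -36
x=4: >0, s = (-36)-4 = -40
x=14: >0, s = (-40)-14 = -54

-54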